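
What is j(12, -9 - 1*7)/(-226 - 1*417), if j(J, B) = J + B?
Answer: 4/643 ≈ 0.0062208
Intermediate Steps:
j(J, B) = B + J
j(12, -9 - 1*7)/(-226 - 1*417) = ((-9 - 1*7) + 12)/(-226 - 1*417) = ((-9 - 7) + 12)/(-226 - 417) = (-16 + 12)/(-643) = -4*(-1/643) = 4/643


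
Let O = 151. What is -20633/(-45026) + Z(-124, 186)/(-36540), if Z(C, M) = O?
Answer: 7948201/17502660 ≈ 0.45411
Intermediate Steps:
Z(C, M) = 151
-20633/(-45026) + Z(-124, 186)/(-36540) = -20633/(-45026) + 151/(-36540) = -20633*(-1/45026) + 151*(-1/36540) = 439/958 - 151/36540 = 7948201/17502660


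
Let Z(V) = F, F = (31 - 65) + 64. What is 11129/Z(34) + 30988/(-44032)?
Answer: 61137811/165120 ≈ 370.26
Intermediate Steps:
F = 30 (F = -34 + 64 = 30)
Z(V) = 30
11129/Z(34) + 30988/(-44032) = 11129/30 + 30988/(-44032) = 11129*(1/30) + 30988*(-1/44032) = 11129/30 - 7747/11008 = 61137811/165120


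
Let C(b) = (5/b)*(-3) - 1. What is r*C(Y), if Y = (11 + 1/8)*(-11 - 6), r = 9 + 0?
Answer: -12537/1513 ≈ -8.2862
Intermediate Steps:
r = 9
Y = -1513/8 (Y = (11 + ⅛)*(-17) = (89/8)*(-17) = -1513/8 ≈ -189.13)
C(b) = -1 - 15/b (C(b) = -15/b - 1 = -1 - 15/b)
r*C(Y) = 9*((-15 - 1*(-1513/8))/(-1513/8)) = 9*(-8*(-15 + 1513/8)/1513) = 9*(-8/1513*1393/8) = 9*(-1393/1513) = -12537/1513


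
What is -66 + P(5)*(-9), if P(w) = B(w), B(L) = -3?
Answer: -39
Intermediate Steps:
P(w) = -3
-66 + P(5)*(-9) = -66 - 3*(-9) = -66 + 27 = -39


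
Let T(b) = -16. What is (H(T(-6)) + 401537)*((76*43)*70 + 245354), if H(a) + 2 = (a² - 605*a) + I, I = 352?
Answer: 195251049822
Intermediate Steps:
H(a) = 350 + a² - 605*a (H(a) = -2 + ((a² - 605*a) + 352) = -2 + (352 + a² - 605*a) = 350 + a² - 605*a)
(H(T(-6)) + 401537)*((76*43)*70 + 245354) = ((350 + (-16)² - 605*(-16)) + 401537)*((76*43)*70 + 245354) = ((350 + 256 + 9680) + 401537)*(3268*70 + 245354) = (10286 + 401537)*(228760 + 245354) = 411823*474114 = 195251049822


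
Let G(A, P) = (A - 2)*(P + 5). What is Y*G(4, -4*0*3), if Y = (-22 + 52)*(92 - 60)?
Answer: 9600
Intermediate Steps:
G(A, P) = (-2 + A)*(5 + P)
Y = 960 (Y = 30*32 = 960)
Y*G(4, -4*0*3) = 960*(-10 - 2*(-4*0)*3 + 5*4 + 4*(-4*0*3)) = 960*(-10 - 0*3 + 20 + 4*(0*3)) = 960*(-10 - 2*0 + 20 + 4*0) = 960*(-10 + 0 + 20 + 0) = 960*10 = 9600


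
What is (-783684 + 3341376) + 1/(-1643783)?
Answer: 4204290628835/1643783 ≈ 2.5577e+6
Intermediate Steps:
(-783684 + 3341376) + 1/(-1643783) = 2557692 - 1/1643783 = 4204290628835/1643783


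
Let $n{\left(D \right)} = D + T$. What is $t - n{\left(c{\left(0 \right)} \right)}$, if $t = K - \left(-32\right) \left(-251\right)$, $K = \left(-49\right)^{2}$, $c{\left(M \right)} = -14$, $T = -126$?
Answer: $-5491$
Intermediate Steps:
$K = 2401$
$n{\left(D \right)} = -126 + D$ ($n{\left(D \right)} = D - 126 = -126 + D$)
$t = -5631$ ($t = 2401 - \left(-32\right) \left(-251\right) = 2401 - 8032 = -5631$)
$t - n{\left(c{\left(0 \right)} \right)} = -5631 - \left(-126 - 14\right) = -5631 - -140 = -5631 + 140 = -5491$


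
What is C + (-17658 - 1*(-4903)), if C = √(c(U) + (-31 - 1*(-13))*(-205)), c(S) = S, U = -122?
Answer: -12755 + 4*√223 ≈ -12695.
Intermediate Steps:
C = 4*√223 (C = √(-122 + (-31 - 1*(-13))*(-205)) = √(-122 + (-31 + 13)*(-205)) = √(-122 - 18*(-205)) = √(-122 + 3690) = √3568 = 4*√223 ≈ 59.733)
C + (-17658 - 1*(-4903)) = 4*√223 + (-17658 - 1*(-4903)) = 4*√223 + (-17658 + 4903) = 4*√223 - 12755 = -12755 + 4*√223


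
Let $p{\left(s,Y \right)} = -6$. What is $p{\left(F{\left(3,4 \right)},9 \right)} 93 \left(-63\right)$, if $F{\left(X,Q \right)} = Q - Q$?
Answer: $35154$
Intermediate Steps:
$F{\left(X,Q \right)} = 0$
$p{\left(F{\left(3,4 \right)},9 \right)} 93 \left(-63\right) = \left(-6\right) 93 \left(-63\right) = \left(-558\right) \left(-63\right) = 35154$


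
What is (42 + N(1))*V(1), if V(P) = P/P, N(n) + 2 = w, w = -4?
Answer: 36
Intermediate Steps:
N(n) = -6 (N(n) = -2 - 4 = -6)
V(P) = 1
(42 + N(1))*V(1) = (42 - 6)*1 = 36*1 = 36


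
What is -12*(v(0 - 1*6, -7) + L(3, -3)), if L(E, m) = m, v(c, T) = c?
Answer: 108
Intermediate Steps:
-12*(v(0 - 1*6, -7) + L(3, -3)) = -12*((0 - 1*6) - 3) = -12*((0 - 6) - 3) = -12*(-6 - 3) = -12*(-9) = 108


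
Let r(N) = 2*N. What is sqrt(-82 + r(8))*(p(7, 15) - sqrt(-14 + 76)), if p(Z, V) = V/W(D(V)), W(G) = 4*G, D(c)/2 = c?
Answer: I*(sqrt(66) - 16*sqrt(1023))/8 ≈ -62.953*I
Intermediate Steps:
D(c) = 2*c
p(Z, V) = 1/8 (p(Z, V) = V/((4*(2*V))) = V/((8*V)) = V*(1/(8*V)) = 1/8)
sqrt(-82 + r(8))*(p(7, 15) - sqrt(-14 + 76)) = sqrt(-82 + 2*8)*(1/8 - sqrt(-14 + 76)) = sqrt(-82 + 16)*(1/8 - sqrt(62)) = sqrt(-66)*(1/8 - sqrt(62)) = (I*sqrt(66))*(1/8 - sqrt(62)) = I*sqrt(66)*(1/8 - sqrt(62))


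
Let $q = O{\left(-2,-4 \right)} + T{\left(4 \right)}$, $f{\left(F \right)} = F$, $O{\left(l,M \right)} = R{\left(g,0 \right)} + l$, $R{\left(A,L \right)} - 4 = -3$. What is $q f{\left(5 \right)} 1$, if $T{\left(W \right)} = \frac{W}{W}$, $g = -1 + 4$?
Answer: $0$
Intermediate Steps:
$g = 3$
$R{\left(A,L \right)} = 1$ ($R{\left(A,L \right)} = 4 - 3 = 1$)
$O{\left(l,M \right)} = 1 + l$
$T{\left(W \right)} = 1$
$q = 0$ ($q = \left(1 - 2\right) + 1 = -1 + 1 = 0$)
$q f{\left(5 \right)} 1 = 0 \cdot 5 \cdot 1 = 0 \cdot 1 = 0$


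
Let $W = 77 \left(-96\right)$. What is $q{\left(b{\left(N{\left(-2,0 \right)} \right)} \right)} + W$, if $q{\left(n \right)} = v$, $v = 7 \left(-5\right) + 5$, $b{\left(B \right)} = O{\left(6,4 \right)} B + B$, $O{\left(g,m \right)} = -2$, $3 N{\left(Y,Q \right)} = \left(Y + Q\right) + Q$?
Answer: $-7422$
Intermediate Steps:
$N{\left(Y,Q \right)} = \frac{Y}{3} + \frac{2 Q}{3}$ ($N{\left(Y,Q \right)} = \frac{\left(Y + Q\right) + Q}{3} = \frac{\left(Q + Y\right) + Q}{3} = \frac{Y + 2 Q}{3} = \frac{Y}{3} + \frac{2 Q}{3}$)
$b{\left(B \right)} = - B$ ($b{\left(B \right)} = - 2 B + B = - B$)
$v = -30$ ($v = -35 + 5 = -30$)
$q{\left(n \right)} = -30$
$W = -7392$
$q{\left(b{\left(N{\left(-2,0 \right)} \right)} \right)} + W = -30 - 7392 = -7422$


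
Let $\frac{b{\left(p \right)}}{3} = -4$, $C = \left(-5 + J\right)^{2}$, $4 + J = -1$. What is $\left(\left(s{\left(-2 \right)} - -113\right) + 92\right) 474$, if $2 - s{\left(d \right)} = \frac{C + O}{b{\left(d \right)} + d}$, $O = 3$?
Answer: $\frac{711237}{7} \approx 1.0161 \cdot 10^{5}$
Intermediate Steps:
$J = -5$ ($J = -4 - 1 = -5$)
$C = 100$ ($C = \left(-5 - 5\right)^{2} = \left(-10\right)^{2} = 100$)
$b{\left(p \right)} = -12$ ($b{\left(p \right)} = 3 \left(-4\right) = -12$)
$s{\left(d \right)} = 2 - \frac{103}{-12 + d}$ ($s{\left(d \right)} = 2 - \frac{100 + 3}{-12 + d} = 2 - \frac{103}{-12 + d}$)
$\left(\left(s{\left(-2 \right)} - -113\right) + 92\right) 474 = \left(\left(\frac{-127 + 2 \left(-2\right)}{-12 - 2} - -113\right) + 92\right) 474 = \left(\left(\frac{-127 - 4}{-14} + 113\right) + 92\right) 474 = \left(\left(\left(- \frac{1}{14}\right) \left(-131\right) + 113\right) + 92\right) 474 = \left(\left(\frac{131}{14} + 113\right) + 92\right) 474 = \left(\frac{1713}{14} + 92\right) 474 = \frac{3001}{14} \cdot 474 = \frac{711237}{7}$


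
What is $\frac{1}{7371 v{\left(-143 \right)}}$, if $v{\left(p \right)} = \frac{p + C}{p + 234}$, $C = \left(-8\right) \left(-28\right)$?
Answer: $\frac{1}{6561} \approx 0.00015242$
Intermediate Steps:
$C = 224$
$v{\left(p \right)} = \frac{224 + p}{234 + p}$ ($v{\left(p \right)} = \frac{p + 224}{p + 234} = \frac{224 + p}{234 + p}$)
$\frac{1}{7371 v{\left(-143 \right)}} = \frac{1}{7371 \frac{224 - 143}{234 - 143}} = \frac{1}{7371 \cdot \frac{1}{91} \cdot 81} = \frac{1}{7371 \cdot \frac{81}{91}} = \frac{1}{7371} \cdot \frac{91}{81} = \frac{1}{6561}$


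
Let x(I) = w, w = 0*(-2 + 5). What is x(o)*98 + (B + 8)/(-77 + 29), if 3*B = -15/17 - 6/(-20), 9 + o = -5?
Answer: -1327/8160 ≈ -0.16262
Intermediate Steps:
o = -14 (o = -9 - 5 = -14)
w = 0 (w = 0*3 = 0)
x(I) = 0
B = -33/170 (B = (-15/17 - 6/(-20))/3 = (-15*1/17 - 6*(-1/20))/3 = (-15/17 + 3/10)/3 = (⅓)*(-99/170) = -33/170 ≈ -0.19412)
x(o)*98 + (B + 8)/(-77 + 29) = 0*98 + (-33/170 + 8)/(-77 + 29) = 0 + (1327/170)/(-48) = 0 + (1327/170)*(-1/48) = 0 - 1327/8160 = -1327/8160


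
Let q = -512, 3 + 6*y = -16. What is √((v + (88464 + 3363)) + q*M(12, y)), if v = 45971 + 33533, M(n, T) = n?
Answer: √165187 ≈ 406.43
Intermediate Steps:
y = -19/6 (y = -½ + (⅙)*(-16) = -½ - 8/3 = -19/6 ≈ -3.1667)
v = 79504
√((v + (88464 + 3363)) + q*M(12, y)) = √((79504 + (88464 + 3363)) - 512*12) = √((79504 + 91827) - 6144) = √(171331 - 6144) = √165187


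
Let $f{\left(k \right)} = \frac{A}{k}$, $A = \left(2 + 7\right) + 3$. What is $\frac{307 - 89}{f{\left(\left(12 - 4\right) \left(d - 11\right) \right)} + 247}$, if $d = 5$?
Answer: $\frac{872}{987} \approx 0.88348$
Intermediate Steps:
$A = 12$ ($A = 9 + 3 = 12$)
$f{\left(k \right)} = \frac{12}{k}$
$\frac{307 - 89}{f{\left(\left(12 - 4\right) \left(d - 11\right) \right)} + 247} = \frac{307 - 89}{\frac{12}{\left(12 - 4\right) \left(5 - 11\right)} + 247} = \frac{307 + \left(-175 + 86\right)}{\frac{12}{8 \left(-6\right)} + 247} = \frac{307 - 89}{\frac{12}{-48} + 247} = \frac{218}{12 \left(- \frac{1}{48}\right) + 247} = \frac{218}{- \frac{1}{4} + 247} = \frac{218}{\frac{987}{4}} = 218 \cdot \frac{4}{987} = \frac{872}{987}$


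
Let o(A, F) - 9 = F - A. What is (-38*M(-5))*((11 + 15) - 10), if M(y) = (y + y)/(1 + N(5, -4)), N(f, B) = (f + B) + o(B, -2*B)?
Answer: 6080/23 ≈ 264.35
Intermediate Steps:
o(A, F) = 9 + F - A (o(A, F) = 9 + (F - A) = 9 + F - A)
N(f, B) = 9 + f - 2*B (N(f, B) = (f + B) + (9 - 2*B - B) = (B + f) + (9 - 3*B) = 9 + f - 2*B)
M(y) = 2*y/23 (M(y) = (y + y)/(1 + (9 + 5 - 2*(-4))) = (2*y)/(1 + (9 + 5 + 8)) = (2*y)/(1 + 22) = (2*y)/23 = (2*y)*(1/23) = 2*y/23)
(-38*M(-5))*((11 + 15) - 10) = (-76*(-5)/23)*((11 + 15) - 10) = (-38*(-10/23))*(26 - 10) = (380/23)*16 = 6080/23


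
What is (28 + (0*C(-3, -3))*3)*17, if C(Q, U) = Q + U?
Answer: 476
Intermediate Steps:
(28 + (0*C(-3, -3))*3)*17 = (28 + (0*(-3 - 3))*3)*17 = (28 + (0*(-6))*3)*17 = (28 + 0*3)*17 = (28 + 0)*17 = 28*17 = 476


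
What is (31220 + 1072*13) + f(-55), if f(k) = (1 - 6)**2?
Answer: 45181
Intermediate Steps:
f(k) = 25 (f(k) = (-5)**2 = 25)
(31220 + 1072*13) + f(-55) = (31220 + 1072*13) + 25 = (31220 + 13936) + 25 = 45156 + 25 = 45181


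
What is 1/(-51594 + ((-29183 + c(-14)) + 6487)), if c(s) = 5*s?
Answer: -1/74360 ≈ -1.3448e-5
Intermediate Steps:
1/(-51594 + ((-29183 + c(-14)) + 6487)) = 1/(-51594 + ((-29183 + 5*(-14)) + 6487)) = 1/(-51594 + ((-29183 - 70) + 6487)) = 1/(-51594 + (-29253 + 6487)) = 1/(-51594 - 22766) = 1/(-74360) = -1/74360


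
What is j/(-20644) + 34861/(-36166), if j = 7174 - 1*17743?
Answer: -12978155/28715804 ≈ -0.45195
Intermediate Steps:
j = -10569 (j = 7174 - 17743 = -10569)
j/(-20644) + 34861/(-36166) = -10569/(-20644) + 34861/(-36166) = -10569*(-1/20644) + 34861*(-1/36166) = 813/1588 - 34861/36166 = -12978155/28715804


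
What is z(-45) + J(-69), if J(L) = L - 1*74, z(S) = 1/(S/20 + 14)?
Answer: -6717/47 ≈ -142.91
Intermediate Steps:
z(S) = 1/(14 + S/20) (z(S) = 1/(S*(1/20) + 14) = 1/(S/20 + 14) = 1/(14 + S/20))
J(L) = -74 + L (J(L) = L - 74 = -74 + L)
z(-45) + J(-69) = 20/(280 - 45) + (-74 - 69) = 20/235 - 143 = 20*(1/235) - 143 = 4/47 - 143 = -6717/47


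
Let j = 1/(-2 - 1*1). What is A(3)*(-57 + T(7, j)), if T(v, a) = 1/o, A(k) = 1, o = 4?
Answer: -227/4 ≈ -56.750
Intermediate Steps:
j = -⅓ (j = 1/(-2 - 1) = 1/(-3) = -⅓ ≈ -0.33333)
T(v, a) = ¼ (T(v, a) = 1/4 = ¼)
A(3)*(-57 + T(7, j)) = 1*(-57 + ¼) = 1*(-227/4) = -227/4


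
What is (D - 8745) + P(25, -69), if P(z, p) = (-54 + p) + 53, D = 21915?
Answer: 13100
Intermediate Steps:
P(z, p) = -1 + p
(D - 8745) + P(25, -69) = (21915 - 8745) + (-1 - 69) = 13170 - 70 = 13100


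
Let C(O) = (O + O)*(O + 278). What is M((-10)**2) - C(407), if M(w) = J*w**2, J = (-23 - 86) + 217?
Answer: 522410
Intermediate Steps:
J = 108 (J = -109 + 217 = 108)
C(O) = 2*O*(278 + O) (C(O) = (2*O)*(278 + O) = 2*O*(278 + O))
M(w) = 108*w**2
M((-10)**2) - C(407) = 108*((-10)**2)**2 - 2*407*(278 + 407) = 108*100**2 - 2*407*685 = 108*10000 - 1*557590 = 1080000 - 557590 = 522410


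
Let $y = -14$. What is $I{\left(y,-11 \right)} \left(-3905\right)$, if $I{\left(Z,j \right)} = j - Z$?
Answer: $-11715$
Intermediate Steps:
$I{\left(y,-11 \right)} \left(-3905\right) = \left(-11 - -14\right) \left(-3905\right) = \left(-11 + 14\right) \left(-3905\right) = 3 \left(-3905\right) = -11715$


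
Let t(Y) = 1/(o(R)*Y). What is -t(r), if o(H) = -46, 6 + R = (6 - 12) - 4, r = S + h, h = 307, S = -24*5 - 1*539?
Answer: -1/16192 ≈ -6.1759e-5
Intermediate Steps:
S = -659 (S = -120 - 539 = -659)
r = -352 (r = -659 + 307 = -352)
R = -16 (R = -6 + ((6 - 12) - 4) = -6 + (-6 - 4) = -6 - 10 = -16)
t(Y) = -1/(46*Y) (t(Y) = 1/(-46*Y) = -1/(46*Y))
-t(r) = -(-1)/(46*(-352)) = -(-1)*(-1)/(46*352) = -1*1/16192 = -1/16192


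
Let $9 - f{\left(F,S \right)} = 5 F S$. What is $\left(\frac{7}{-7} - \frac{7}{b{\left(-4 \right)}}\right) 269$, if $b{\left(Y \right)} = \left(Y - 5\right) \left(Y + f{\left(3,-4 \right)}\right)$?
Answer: $- \frac{155482}{585} \approx -265.78$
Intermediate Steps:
$f{\left(F,S \right)} = 9 - 5 F S$
$b{\left(Y \right)} = \left(-5 + Y\right) \left(69 + Y\right)$ ($b{\left(Y \right)} = \left(Y - 5\right) \left(Y - \left(-9 + 15 \left(-4\right)\right)\right) = \left(-5 + Y\right) \left(Y + \left(9 + 60\right)\right) = \left(-5 + Y\right) \left(Y + 69\right) = \left(-5 + Y\right) \left(69 + Y\right)$)
$\left(\frac{7}{-7} - \frac{7}{b{\left(-4 \right)}}\right) 269 = \left(\frac{7}{-7} - \frac{7}{-345 + \left(-4\right)^{2} + 64 \left(-4\right)}\right) 269 = \left(7 \left(- \frac{1}{7}\right) - \frac{7}{-345 + 16 - 256}\right) 269 = \left(-1 - \frac{7}{-585}\right) 269 = \left(-1 - - \frac{7}{585}\right) 269 = \left(-1 + \frac{7}{585}\right) 269 = \left(- \frac{578}{585}\right) 269 = - \frac{155482}{585}$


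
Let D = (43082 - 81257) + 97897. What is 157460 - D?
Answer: 97738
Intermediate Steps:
D = 59722 (D = -38175 + 97897 = 59722)
157460 - D = 157460 - 1*59722 = 157460 - 59722 = 97738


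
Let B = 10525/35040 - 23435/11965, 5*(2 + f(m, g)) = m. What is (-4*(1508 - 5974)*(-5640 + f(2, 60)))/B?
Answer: 291400168722432/4794695 ≈ 6.0776e+7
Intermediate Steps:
f(m, g) = -2 + m/5
B = -27809231/16770144 (B = 10525*(1/35040) - 23435*1/11965 = 2105/7008 - 4687/2393 = -27809231/16770144 ≈ -1.6583)
(-4*(1508 - 5974)*(-5640 + f(2, 60)))/B = (-4*(1508 - 5974)*(-5640 + (-2 + (⅕)*2)))/(-27809231/16770144) = -(-17864)*(-5640 + (-2 + ⅖))*(-16770144/27809231) = -(-17864)*(-5640 - 8/5)*(-16770144/27809231) = -(-17864)*(-28208)/5*(-16770144/27809231) = -4*125976928/5*(-16770144/27809231) = -503907712/5*(-16770144/27809231) = 291400168722432/4794695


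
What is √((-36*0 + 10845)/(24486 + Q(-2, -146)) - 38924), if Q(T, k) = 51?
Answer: I*√2603831932799/8179 ≈ 197.29*I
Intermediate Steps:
√((-36*0 + 10845)/(24486 + Q(-2, -146)) - 38924) = √((-36*0 + 10845)/(24486 + 51) - 38924) = √((0 + 10845)/24537 - 38924) = √(10845*(1/24537) - 38924) = √(3615/8179 - 38924) = √(-318355781/8179) = I*√2603831932799/8179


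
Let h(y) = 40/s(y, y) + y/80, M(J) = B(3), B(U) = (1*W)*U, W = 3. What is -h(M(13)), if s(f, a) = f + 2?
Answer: -3299/880 ≈ -3.7489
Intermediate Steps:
s(f, a) = 2 + f
B(U) = 3*U (B(U) = (1*3)*U = 3*U)
M(J) = 9 (M(J) = 3*3 = 9)
h(y) = 40/(2 + y) + y/80
-h(M(13)) = -(3200 + 9*(2 + 9))/(80*(2 + 9)) = -(3200 + 9*11)/(80*11) = -(3200 + 99)/(80*11) = -3299/(80*11) = -1*3299/880 = -3299/880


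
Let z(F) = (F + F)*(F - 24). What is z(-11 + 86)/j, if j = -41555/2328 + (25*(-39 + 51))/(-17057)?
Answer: -60754304880/141900407 ≈ -428.15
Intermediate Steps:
z(F) = 2*F*(-24 + F) (z(F) = (2*F)*(-24 + F) = 2*F*(-24 + F))
j = -709502035/39708696 (j = -41555*1/2328 + (25*12)*(-1/17057) = -41555/2328 + 300*(-1/17057) = -41555/2328 - 300/17057 = -709502035/39708696 ≈ -17.868)
z(-11 + 86)/j = (2*(-11 + 86)*(-24 + (-11 + 86)))/(-709502035/39708696) = (2*75*(-24 + 75))*(-39708696/709502035) = (2*75*51)*(-39708696/709502035) = 7650*(-39708696/709502035) = -60754304880/141900407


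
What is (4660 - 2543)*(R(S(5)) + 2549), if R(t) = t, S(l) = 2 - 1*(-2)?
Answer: 5404701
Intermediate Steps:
S(l) = 4 (S(l) = 2 + 2 = 4)
(4660 - 2543)*(R(S(5)) + 2549) = (4660 - 2543)*(4 + 2549) = 2117*2553 = 5404701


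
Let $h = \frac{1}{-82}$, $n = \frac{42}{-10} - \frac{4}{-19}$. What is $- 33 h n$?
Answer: $- \frac{12507}{7790} \approx -1.6055$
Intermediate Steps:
$n = - \frac{379}{95}$ ($n = 42 \left(- \frac{1}{10}\right) - - \frac{4}{19} = - \frac{21}{5} + \frac{4}{19} = - \frac{379}{95} \approx -3.9895$)
$h = - \frac{1}{82} \approx -0.012195$
$- 33 h n = \left(-33\right) \left(- \frac{1}{82}\right) \left(- \frac{379}{95}\right) = \frac{33}{82} \left(- \frac{379}{95}\right) = - \frac{12507}{7790}$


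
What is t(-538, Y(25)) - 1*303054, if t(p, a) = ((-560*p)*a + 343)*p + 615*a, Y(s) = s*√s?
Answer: -20261490713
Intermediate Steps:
Y(s) = s^(3/2)
t(p, a) = 615*a + p*(343 - 560*a*p) (t(p, a) = (-560*a*p + 343)*p + 615*a = (343 - 560*a*p)*p + 615*a = p*(343 - 560*a*p) + 615*a = 615*a + p*(343 - 560*a*p))
t(-538, Y(25)) - 1*303054 = (343*(-538) + 615*25^(3/2) - 560*25^(3/2)*(-538)²) - 1*303054 = (-184534 + 615*125 - 560*125*289444) - 303054 = (-184534 + 76875 - 20261080000) - 303054 = -20261187659 - 303054 = -20261490713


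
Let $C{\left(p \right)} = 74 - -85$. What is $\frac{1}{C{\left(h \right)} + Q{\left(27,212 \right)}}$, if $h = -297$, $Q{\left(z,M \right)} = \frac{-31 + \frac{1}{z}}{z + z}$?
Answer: $\frac{729}{115493} \approx 0.0063121$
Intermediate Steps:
$Q{\left(z,M \right)} = \frac{-31 + \frac{1}{z}}{2 z}$
$C{\left(p \right)} = 159$ ($C{\left(p \right)} = 74 + 85 = 159$)
$\frac{1}{C{\left(h \right)} + Q{\left(27,212 \right)}} = \frac{1}{159 + \frac{1 - 837}{2 \cdot 729}} = \frac{1}{159 + \frac{1}{2} \cdot \frac{1}{729} \left(1 - 837\right)} = \frac{1}{159 + \frac{1}{2} \cdot \frac{1}{729} \left(-836\right)} = \frac{1}{159 - \frac{418}{729}} = \frac{1}{\frac{115493}{729}} = \frac{729}{115493}$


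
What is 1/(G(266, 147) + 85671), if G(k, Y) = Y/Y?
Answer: 1/85672 ≈ 1.1672e-5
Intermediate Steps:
G(k, Y) = 1
1/(G(266, 147) + 85671) = 1/(1 + 85671) = 1/85672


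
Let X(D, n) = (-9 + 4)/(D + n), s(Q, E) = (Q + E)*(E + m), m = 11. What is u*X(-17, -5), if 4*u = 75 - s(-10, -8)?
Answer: 645/88 ≈ 7.3295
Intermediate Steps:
s(Q, E) = (11 + E)*(E + Q) (s(Q, E) = (Q + E)*(E + 11) = (E + Q)*(11 + E) = (11 + E)*(E + Q))
X(D, n) = -5/(D + n)
u = 129/4 (u = (75 - ((-8)² + 11*(-8) + 11*(-10) - 8*(-10)))/4 = (75 - (64 - 88 - 110 + 80))/4 = (75 - 1*(-54))/4 = (75 + 54)/4 = (¼)*129 = 129/4 ≈ 32.250)
u*X(-17, -5) = 129*(-5/(-17 - 5))/4 = 129*(-5/(-22))/4 = 129*(-5*(-1/22))/4 = (129/4)*(5/22) = 645/88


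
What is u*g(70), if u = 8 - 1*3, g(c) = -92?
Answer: -460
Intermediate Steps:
u = 5 (u = 8 - 3 = 5)
u*g(70) = 5*(-92) = -460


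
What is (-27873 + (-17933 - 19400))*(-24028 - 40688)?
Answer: 4219871496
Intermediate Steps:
(-27873 + (-17933 - 19400))*(-24028 - 40688) = (-27873 - 37333)*(-64716) = -65206*(-64716) = 4219871496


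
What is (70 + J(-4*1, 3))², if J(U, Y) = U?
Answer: 4356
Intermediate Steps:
(70 + J(-4*1, 3))² = (70 - 4*1)² = (70 - 4)² = 66² = 4356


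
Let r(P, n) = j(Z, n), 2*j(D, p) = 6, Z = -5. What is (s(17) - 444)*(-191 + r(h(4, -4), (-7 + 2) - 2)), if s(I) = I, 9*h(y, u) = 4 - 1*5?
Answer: 80276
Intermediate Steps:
h(y, u) = -⅑ (h(y, u) = (4 - 1*5)/9 = (4 - 5)/9 = (⅑)*(-1) = -⅑)
j(D, p) = 3 (j(D, p) = (½)*6 = 3)
r(P, n) = 3
(s(17) - 444)*(-191 + r(h(4, -4), (-7 + 2) - 2)) = (17 - 444)*(-191 + 3) = -427*(-188) = 80276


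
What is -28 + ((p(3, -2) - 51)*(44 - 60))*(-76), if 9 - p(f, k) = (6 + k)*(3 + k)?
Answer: -55964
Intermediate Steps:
p(f, k) = 9 - (3 + k)*(6 + k) (p(f, k) = 9 - (6 + k)*(3 + k) = 9 - (3 + k)*(6 + k))
-28 + ((p(3, -2) - 51)*(44 - 60))*(-76) = -28 + (((-9 - 1*(-2)**2 - 9*(-2)) - 51)*(44 - 60))*(-76) = -28 + (((-9 - 1*4 + 18) - 51)*(-16))*(-76) = -28 + (((-9 - 4 + 18) - 51)*(-16))*(-76) = -28 + ((5 - 51)*(-16))*(-76) = -28 - 46*(-16)*(-76) = -28 + 736*(-76) = -28 - 55936 = -55964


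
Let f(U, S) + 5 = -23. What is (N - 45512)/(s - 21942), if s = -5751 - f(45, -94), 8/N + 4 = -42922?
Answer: 195364812/118754779 ≈ 1.6451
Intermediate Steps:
N = -4/21463 (N = 8/(-4 - 42922) = 8/(-42926) = 8*(-1/42926) = -4/21463 ≈ -0.00018637)
f(U, S) = -28 (f(U, S) = -5 - 23 = -28)
s = -5723 (s = -5751 - 1*(-28) = -5751 + 28 = -5723)
(N - 45512)/(s - 21942) = (-4/21463 - 45512)/(-5723 - 21942) = -976824060/21463/(-27665) = -976824060/21463*(-1/27665) = 195364812/118754779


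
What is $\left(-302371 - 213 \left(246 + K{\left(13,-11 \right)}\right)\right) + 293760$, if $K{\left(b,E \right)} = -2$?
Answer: $-60583$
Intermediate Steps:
$\left(-302371 - 213 \left(246 + K{\left(13,-11 \right)}\right)\right) + 293760 = \left(-302371 - 213 \left(246 - 2\right)\right) + 293760 = \left(-302371 - 51972\right) + 293760 = -354343 + 293760 = -60583$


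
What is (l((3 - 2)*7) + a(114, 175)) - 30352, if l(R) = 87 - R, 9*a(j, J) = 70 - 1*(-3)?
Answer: -272375/9 ≈ -30264.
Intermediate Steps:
a(j, J) = 73/9 (a(j, J) = (70 - 1*(-3))/9 = (70 + 3)/9 = (1/9)*73 = 73/9)
(l((3 - 2)*7) + a(114, 175)) - 30352 = ((87 - (3 - 2)*7) + 73/9) - 30352 = ((87 - 7) + 73/9) - 30352 = (80 + 73/9) - 30352 = 793/9 - 30352 = -272375/9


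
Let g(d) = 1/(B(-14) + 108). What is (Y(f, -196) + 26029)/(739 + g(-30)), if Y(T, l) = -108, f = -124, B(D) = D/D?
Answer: 2825389/80552 ≈ 35.075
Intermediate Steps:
B(D) = 1
g(d) = 1/109 (g(d) = 1/(1 + 108) = 1/109)
(Y(f, -196) + 26029)/(739 + g(-30)) = (-108 + 26029)/(739 + 1/109) = 25921/(80552/109) = 25921*(109/80552) = 2825389/80552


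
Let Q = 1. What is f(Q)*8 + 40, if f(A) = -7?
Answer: -16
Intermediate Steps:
f(Q)*8 + 40 = -7*8 + 40 = -56 + 40 = -16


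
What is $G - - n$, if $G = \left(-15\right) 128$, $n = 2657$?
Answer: $737$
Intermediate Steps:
$G = -1920$
$G - - n = -1920 - \left(-1\right) 2657 = -1920 - -2657 = -1920 + 2657 = 737$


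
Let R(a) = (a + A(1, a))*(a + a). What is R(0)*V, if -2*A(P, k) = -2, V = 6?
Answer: 0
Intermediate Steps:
A(P, k) = 1 (A(P, k) = -½*(-2) = 1)
R(a) = 2*a*(1 + a) (R(a) = (a + 1)*(a + a) = (1 + a)*(2*a) = 2*a*(1 + a))
R(0)*V = (2*0*(1 + 0))*6 = (2*0*1)*6 = 0*6 = 0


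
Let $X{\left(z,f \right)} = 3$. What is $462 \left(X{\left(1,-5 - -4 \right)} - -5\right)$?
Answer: $3696$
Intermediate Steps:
$462 \left(X{\left(1,-5 - -4 \right)} - -5\right) = 462 \left(3 - -5\right) = 462 \left(3 + 5\right) = 462 \cdot 8 = 3696$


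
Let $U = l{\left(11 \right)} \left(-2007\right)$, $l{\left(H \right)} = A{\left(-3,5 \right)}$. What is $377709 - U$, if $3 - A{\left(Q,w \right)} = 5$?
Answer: $373695$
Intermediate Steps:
$A{\left(Q,w \right)} = -2$ ($A{\left(Q,w \right)} = 3 - 5 = -2$)
$l{\left(H \right)} = -2$
$U = 4014$ ($U = \left(-2\right) \left(-2007\right) = 4014$)
$377709 - U = 377709 - 4014 = 373695$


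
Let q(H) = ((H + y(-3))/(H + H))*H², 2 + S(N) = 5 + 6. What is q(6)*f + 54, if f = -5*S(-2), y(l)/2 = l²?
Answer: -3186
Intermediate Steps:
S(N) = 9 (S(N) = -2 + (5 + 6) = -2 + 11 = 9)
y(l) = 2*l²
q(H) = H*(18 + H)/2 (q(H) = ((H + 2*(-3)²)/(H + H))*H² = ((H + 2*9)/((2*H)))*H² = ((H + 18)*(1/(2*H)))*H² = ((18 + H)*(1/(2*H)))*H² = ((18 + H)/(2*H))*H² = H*(18 + H)/2)
f = -45 (f = -5*9 = -45)
q(6)*f + 54 = ((½)*6*(18 + 6))*(-45) + 54 = ((½)*6*24)*(-45) + 54 = 72*(-45) + 54 = -3240 + 54 = -3186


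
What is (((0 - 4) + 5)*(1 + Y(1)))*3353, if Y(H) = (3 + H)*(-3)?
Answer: -36883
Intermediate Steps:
Y(H) = -9 - 3*H
(((0 - 4) + 5)*(1 + Y(1)))*3353 = (((0 - 4) + 5)*(1 + (-9 - 3*1)))*3353 = ((-4 + 5)*(1 + (-9 - 3)))*3353 = (1*(1 - 12))*3353 = (1*(-11))*3353 = -11*3353 = -36883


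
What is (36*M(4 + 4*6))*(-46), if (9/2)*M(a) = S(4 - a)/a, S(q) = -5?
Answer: 460/7 ≈ 65.714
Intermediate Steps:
M(a) = -10/(9*a) (M(a) = 2*(-5/a)/9 = -10/(9*a))
(36*M(4 + 4*6))*(-46) = (36*(-10/(9*(4 + 4*6))))*(-46) = (36*(-10/(9*(4 + 24))))*(-46) = (36*(-10/9/28))*(-46) = (36*(-10/9*1/28))*(-46) = (36*(-5/126))*(-46) = -10/7*(-46) = 460/7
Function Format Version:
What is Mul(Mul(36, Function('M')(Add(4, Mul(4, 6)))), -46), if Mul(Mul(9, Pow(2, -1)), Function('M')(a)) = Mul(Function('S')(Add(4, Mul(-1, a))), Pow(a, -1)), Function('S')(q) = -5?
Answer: Rational(460, 7) ≈ 65.714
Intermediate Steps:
Function('M')(a) = Mul(Rational(-10, 9), Pow(a, -1)) (Function('M')(a) = Mul(Rational(2, 9), Mul(-5, Pow(a, -1))) = Mul(Rational(-10, 9), Pow(a, -1)))
Mul(Mul(36, Function('M')(Add(4, Mul(4, 6)))), -46) = Mul(Mul(36, Mul(Rational(-10, 9), Pow(Add(4, Mul(4, 6)), -1))), -46) = Mul(Mul(36, Mul(Rational(-10, 9), Pow(Add(4, 24), -1))), -46) = Mul(Mul(36, Mul(Rational(-10, 9), Pow(28, -1))), -46) = Mul(Mul(36, Mul(Rational(-10, 9), Rational(1, 28))), -46) = Mul(Mul(36, Rational(-5, 126)), -46) = Mul(Rational(-10, 7), -46) = Rational(460, 7)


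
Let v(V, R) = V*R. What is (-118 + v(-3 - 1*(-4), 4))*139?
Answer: -15846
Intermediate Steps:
v(V, R) = R*V
(-118 + v(-3 - 1*(-4), 4))*139 = (-118 + 4*(-3 - 1*(-4)))*139 = (-118 + 4*(-3 + 4))*139 = (-118 + 4*1)*139 = (-118 + 4)*139 = -114*139 = -15846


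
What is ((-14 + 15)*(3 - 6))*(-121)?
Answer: 363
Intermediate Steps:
((-14 + 15)*(3 - 6))*(-121) = (1*(-3))*(-121) = -3*(-121) = 363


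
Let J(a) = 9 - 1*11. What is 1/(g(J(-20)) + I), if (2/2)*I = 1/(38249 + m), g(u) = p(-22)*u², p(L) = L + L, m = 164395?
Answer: -202644/35665343 ≈ -0.0056818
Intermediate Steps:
p(L) = 2*L
J(a) = -2 (J(a) = 9 - 11 = -2)
g(u) = -44*u² (g(u) = (2*(-22))*u² = -44*u²)
I = 1/202644 (I = 1/(38249 + 164395) = 1/202644 ≈ 4.9348e-6)
1/(g(J(-20)) + I) = 1/(-44*(-2)² + 1/202644) = 1/(-44*4 + 1/202644) = 1/(-176 + 1/202644) = 1/(-35665343/202644) = -202644/35665343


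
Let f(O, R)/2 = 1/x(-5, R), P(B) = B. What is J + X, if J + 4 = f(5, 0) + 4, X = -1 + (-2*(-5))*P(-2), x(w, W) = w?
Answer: -107/5 ≈ -21.400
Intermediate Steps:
f(O, R) = -⅖ (f(O, R) = 2*(1/(-5)) = 2*(1*(-⅕)) = 2*(-⅕) = -⅖)
X = -21 (X = -1 - 2*(-5)*(-2) = -1 + 10*(-2) = -1 - 20 = -21)
J = -⅖ (J = -4 + (-⅖ + 4) = -4 + 18/5 = -⅖ ≈ -0.40000)
J + X = -⅖ - 21 = -107/5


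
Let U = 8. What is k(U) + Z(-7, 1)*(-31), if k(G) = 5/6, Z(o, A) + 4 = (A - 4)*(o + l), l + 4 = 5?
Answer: -2599/6 ≈ -433.17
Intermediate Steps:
l = 1 (l = -4 + 5 = 1)
Z(o, A) = -4 + (1 + o)*(-4 + A) (Z(o, A) = -4 + (A - 4)*(o + 1) = -4 + (-4 + A)*(1 + o) = -4 + (1 + o)*(-4 + A))
k(G) = 5/6 (k(G) = 5*(1/6) = 5/6)
k(U) + Z(-7, 1)*(-31) = 5/6 + (-8 + 1 - 4*(-7) + 1*(-7))*(-31) = 5/6 + (-8 + 1 + 28 - 7)*(-31) = 5/6 + 14*(-31) = 5/6 - 434 = -2599/6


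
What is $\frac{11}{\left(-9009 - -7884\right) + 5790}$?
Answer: $\frac{11}{4665} \approx 0.002358$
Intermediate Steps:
$\frac{11}{\left(-9009 - -7884\right) + 5790} = \frac{11}{\left(-9009 + 7884\right) + 5790} = \frac{11}{-1125 + 5790} = \frac{11}{4665}$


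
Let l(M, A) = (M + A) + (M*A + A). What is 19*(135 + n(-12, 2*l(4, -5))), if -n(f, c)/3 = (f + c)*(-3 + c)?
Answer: -198075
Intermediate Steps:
l(M, A) = M + 2*A + A*M (l(M, A) = (A + M) + (A*M + A) = (A + M) + (A + A*M) = M + 2*A + A*M)
n(f, c) = -3*(-3 + c)*(c + f) (n(f, c) = -3*(f + c)*(-3 + c) = -3*(c + f)*(-3 + c) = -3*(-3 + c)*(c + f))
19*(135 + n(-12, 2*l(4, -5))) = 19*(135 + (-3*4*(4 + 2*(-5) - 5*4)² + 9*(2*(4 + 2*(-5) - 5*4)) + 9*(-12) - 3*2*(4 + 2*(-5) - 5*4)*(-12))) = 19*(135 + (-3*4*(4 - 10 - 20)² + 9*(2*(4 - 10 - 20)) - 108 - 3*2*(4 - 10 - 20)*(-12))) = 19*(135 + (-3*(2*(-26))² + 9*(2*(-26)) - 108 - 3*2*(-26)*(-12))) = 19*(135 + (-3*(-52)² + 9*(-52) - 108 - 3*(-52)*(-12))) = 19*(135 + (-3*2704 - 468 - 108 - 1872)) = 19*(135 + (-8112 - 468 - 108 - 1872)) = 19*(135 - 10560) = 19*(-10425) = -198075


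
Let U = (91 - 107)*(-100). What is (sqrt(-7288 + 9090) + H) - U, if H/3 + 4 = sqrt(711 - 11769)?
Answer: -1612 + sqrt(1802) + 3*I*sqrt(11058) ≈ -1569.6 + 315.47*I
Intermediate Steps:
H = -12 + 3*I*sqrt(11058) (H = -12 + 3*sqrt(711 - 11769) = -12 + 3*sqrt(-11058) = -12 + 3*(I*sqrt(11058)) = -12 + 3*I*sqrt(11058) ≈ -12.0 + 315.47*I)
U = 1600 (U = -16*(-100) = 1600)
(sqrt(-7288 + 9090) + H) - U = (sqrt(-7288 + 9090) + (-12 + 3*I*sqrt(11058))) - 1*1600 = (sqrt(1802) + (-12 + 3*I*sqrt(11058))) - 1600 = (-12 + sqrt(1802) + 3*I*sqrt(11058)) - 1600 = -1612 + sqrt(1802) + 3*I*sqrt(11058)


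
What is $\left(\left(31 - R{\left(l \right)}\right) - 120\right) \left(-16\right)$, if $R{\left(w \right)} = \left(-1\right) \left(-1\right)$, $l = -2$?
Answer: $1440$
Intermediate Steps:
$R{\left(w \right)} = 1$
$\left(\left(31 - R{\left(l \right)}\right) - 120\right) \left(-16\right) = \left(\left(31 - 1\right) - 120\right) \left(-16\right) = \left(30 - 120\right) \left(-16\right) = \left(-90\right) \left(-16\right) = 1440$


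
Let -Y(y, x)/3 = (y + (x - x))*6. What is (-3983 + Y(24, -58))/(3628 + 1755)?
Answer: -4415/5383 ≈ -0.82017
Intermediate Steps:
Y(y, x) = -18*y (Y(y, x) = -3*(y + (x - x))*6 = -3*(y + 0)*6 = -3*y*6 = -18*y)
(-3983 + Y(24, -58))/(3628 + 1755) = (-3983 - 18*24)/(3628 + 1755) = (-3983 - 432)/5383 = -4415*1/5383 = -4415/5383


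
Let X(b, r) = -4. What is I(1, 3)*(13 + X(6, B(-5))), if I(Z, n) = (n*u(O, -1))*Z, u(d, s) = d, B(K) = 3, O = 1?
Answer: 27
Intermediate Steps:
I(Z, n) = Z*n (I(Z, n) = (n*1)*Z = n*Z = Z*n)
I(1, 3)*(13 + X(6, B(-5))) = (1*3)*(13 - 4) = 3*9 = 27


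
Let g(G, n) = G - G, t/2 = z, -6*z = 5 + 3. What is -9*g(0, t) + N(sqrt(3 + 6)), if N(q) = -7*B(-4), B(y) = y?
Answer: 28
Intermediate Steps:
z = -4/3 (z = -(5 + 3)/6 = -1/6*8 = -4/3 ≈ -1.3333)
t = -8/3 (t = 2*(-4/3) = -8/3 ≈ -2.6667)
g(G, n) = 0
N(q) = 28 (N(q) = -7*(-4) = 28)
-9*g(0, t) + N(sqrt(3 + 6)) = -9*0 + 28 = 0 + 28 = 28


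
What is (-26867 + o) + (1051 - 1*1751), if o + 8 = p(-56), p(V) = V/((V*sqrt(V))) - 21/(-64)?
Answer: -1764779/64 - I*sqrt(14)/28 ≈ -27575.0 - 0.13363*I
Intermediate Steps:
p(V) = 21/64 + 1/sqrt(V) (p(V) = V/(V**(3/2)) - 21*(-1/64) = V/V**(3/2) + 21/64 = 1/sqrt(V) + 21/64 = 21/64 + 1/sqrt(V))
o = -491/64 - I*sqrt(14)/28 (o = -8 + (21/64 + 1/sqrt(-56)) = -8 + (21/64 - I*sqrt(14)/28) = -491/64 - I*sqrt(14)/28 ≈ -7.6719 - 0.13363*I)
(-26867 + o) + (1051 - 1*1751) = (-26867 + (-491/64 - I*sqrt(14)/28)) + (1051 - 1*1751) = (-1719979/64 - I*sqrt(14)/28) + (1051 - 1751) = (-1719979/64 - I*sqrt(14)/28) - 700 = -1764779/64 - I*sqrt(14)/28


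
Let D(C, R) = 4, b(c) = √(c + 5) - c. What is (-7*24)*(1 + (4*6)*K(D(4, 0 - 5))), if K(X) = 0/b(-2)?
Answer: -168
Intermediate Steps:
b(c) = √(5 + c) - c
K(X) = 0 (K(X) = 0/(√(5 - 2) - 1*(-2)) = 0/(√3 + 2) = 0/(2 + √3) = 0)
(-7*24)*(1 + (4*6)*K(D(4, 0 - 5))) = (-7*24)*(1 + (4*6)*0) = -168*(1 + 24*0) = -168*(1 + 0) = -168*1 = -168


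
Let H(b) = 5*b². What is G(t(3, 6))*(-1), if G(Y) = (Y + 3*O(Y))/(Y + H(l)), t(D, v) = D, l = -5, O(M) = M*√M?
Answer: -3/128 - 9*√3/128 ≈ -0.14522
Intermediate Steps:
O(M) = M^(3/2)
G(Y) = (Y + 3*Y^(3/2))/(125 + Y) (G(Y) = (Y + 3*Y^(3/2))/(Y + 5*(-5)²) = (Y + 3*Y^(3/2))/(Y + 5*25) = (Y + 3*Y^(3/2))/(Y + 125) = (Y + 3*Y^(3/2))/(125 + Y))
G(t(3, 6))*(-1) = ((3 + 3*3^(3/2))/(125 + 3))*(-1) = ((3 + 3*(3*√3))/128)*(-1) = ((3 + 9*√3)/128)*(-1) = (3/128 + 9*√3/128)*(-1) = -3/128 - 9*√3/128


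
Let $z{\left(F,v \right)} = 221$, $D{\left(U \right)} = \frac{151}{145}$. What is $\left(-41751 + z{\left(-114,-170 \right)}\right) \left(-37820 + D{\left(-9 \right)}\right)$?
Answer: $\frac{45548019194}{29} \approx 1.5706 \cdot 10^{9}$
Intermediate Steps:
$D{\left(U \right)} = \frac{151}{145}$ ($D{\left(U \right)} = 151 \cdot \frac{1}{145} = \frac{151}{145}$)
$\left(-41751 + z{\left(-114,-170 \right)}\right) \left(-37820 + D{\left(-9 \right)}\right) = \left(-41751 + 221\right) \left(-37820 + \frac{151}{145}\right) = \left(-41530\right) \left(- \frac{5483749}{145}\right) = \frac{45548019194}{29}$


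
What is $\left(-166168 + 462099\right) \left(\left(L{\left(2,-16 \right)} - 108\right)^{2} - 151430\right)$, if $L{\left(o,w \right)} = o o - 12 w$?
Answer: $-42521141666$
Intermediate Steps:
$L{\left(o,w \right)} = o^{2} - 12 w$
$\left(-166168 + 462099\right) \left(\left(L{\left(2,-16 \right)} - 108\right)^{2} - 151430\right) = \left(-166168 + 462099\right) \left(\left(\left(2^{2} - -192\right) - 108\right)^{2} - 151430\right) = 295931 \left(\left(\left(4 + 192\right) - 108\right)^{2} - 151430\right) = 295931 \left(\left(196 - 108\right)^{2} - 151430\right) = 295931 \left(88^{2} - 151430\right) = 295931 \left(7744 - 151430\right) = 295931 \left(-143686\right) = -42521141666$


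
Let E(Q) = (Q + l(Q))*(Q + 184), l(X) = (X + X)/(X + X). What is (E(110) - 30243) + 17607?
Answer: 19998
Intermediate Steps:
l(X) = 1 (l(X) = (2*X)/((2*X)) = (2*X)*(1/(2*X)) = 1)
E(Q) = (1 + Q)*(184 + Q) (E(Q) = (Q + 1)*(Q + 184) = (1 + Q)*(184 + Q))
(E(110) - 30243) + 17607 = ((184 + 110² + 185*110) - 30243) + 17607 = ((184 + 12100 + 20350) - 30243) + 17607 = (32634 - 30243) + 17607 = 2391 + 17607 = 19998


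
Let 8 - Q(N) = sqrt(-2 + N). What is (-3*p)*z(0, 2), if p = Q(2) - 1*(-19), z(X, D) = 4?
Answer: -324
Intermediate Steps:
Q(N) = 8 - sqrt(-2 + N)
p = 27 (p = (8 - sqrt(-2 + 2)) - 1*(-19) = (8 - sqrt(0)) + 19 = (8 - 1*0) + 19 = (8 + 0) + 19 = 8 + 19 = 27)
(-3*p)*z(0, 2) = -3*27*4 = -81*4 = -324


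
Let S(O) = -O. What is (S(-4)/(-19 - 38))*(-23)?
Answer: 92/57 ≈ 1.6140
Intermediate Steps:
(S(-4)/(-19 - 38))*(-23) = ((-1*(-4))/(-19 - 38))*(-23) = (4/(-57))*(-23) = (4*(-1/57))*(-23) = -4/57*(-23) = 92/57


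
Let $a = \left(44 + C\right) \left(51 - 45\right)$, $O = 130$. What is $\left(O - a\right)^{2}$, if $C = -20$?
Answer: $196$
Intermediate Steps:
$a = 144$ ($a = \left(44 - 20\right) \left(51 - 45\right) = 24 \cdot 6 = 144$)
$\left(O - a\right)^{2} = \left(130 - 144\right)^{2} = \left(-14\right)^{2} = 196$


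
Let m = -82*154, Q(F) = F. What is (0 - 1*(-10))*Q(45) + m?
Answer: -12178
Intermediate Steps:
m = -12628
(0 - 1*(-10))*Q(45) + m = (0 - 1*(-10))*45 - 12628 = (0 + 10)*45 - 12628 = 10*45 - 12628 = 450 - 12628 = -12178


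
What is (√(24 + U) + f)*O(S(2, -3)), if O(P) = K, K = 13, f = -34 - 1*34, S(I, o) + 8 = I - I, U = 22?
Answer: -884 + 13*√46 ≈ -795.83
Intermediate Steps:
S(I, o) = -8 (S(I, o) = -8 + (I - I) = -8 + 0 = -8)
f = -68 (f = -34 - 34 = -68)
O(P) = 13
(√(24 + U) + f)*O(S(2, -3)) = (√(24 + 22) - 68)*13 = (√46 - 68)*13 = (-68 + √46)*13 = -884 + 13*√46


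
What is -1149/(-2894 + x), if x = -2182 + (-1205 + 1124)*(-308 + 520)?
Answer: 383/7416 ≈ 0.051645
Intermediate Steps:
x = -19354 (x = -2182 - 81*212 = -2182 - 17172 = -19354)
-1149/(-2894 + x) = -1149/(-2894 - 19354) = -1149/(-22248) = -1149*(-1/22248) = 383/7416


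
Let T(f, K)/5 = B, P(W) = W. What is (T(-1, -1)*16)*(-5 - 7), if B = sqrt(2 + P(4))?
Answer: -960*sqrt(6) ≈ -2351.5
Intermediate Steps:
B = sqrt(6) (B = sqrt(2 + 4) = sqrt(6) ≈ 2.4495)
T(f, K) = 5*sqrt(6)
(T(-1, -1)*16)*(-5 - 7) = ((5*sqrt(6))*16)*(-5 - 7) = (80*sqrt(6))*(-12) = -960*sqrt(6)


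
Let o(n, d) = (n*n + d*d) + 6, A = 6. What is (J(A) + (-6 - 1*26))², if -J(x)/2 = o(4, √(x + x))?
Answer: 10000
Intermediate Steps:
o(n, d) = 6 + d² + n² (o(n, d) = (n² + d²) + 6 = (d² + n²) + 6 = 6 + d² + n²)
J(x) = -44 - 4*x (J(x) = -2*(6 + (√(x + x))² + 4²) = -2*(6 + (√(2*x))² + 16) = -2*(6 + (√2*√x)² + 16) = -2*(6 + 2*x + 16) = -2*(22 + 2*x) = -44 - 4*x)
(J(A) + (-6 - 1*26))² = ((-44 - 4*6) + (-6 - 1*26))² = ((-44 - 24) + (-6 - 26))² = (-68 - 32)² = (-100)² = 10000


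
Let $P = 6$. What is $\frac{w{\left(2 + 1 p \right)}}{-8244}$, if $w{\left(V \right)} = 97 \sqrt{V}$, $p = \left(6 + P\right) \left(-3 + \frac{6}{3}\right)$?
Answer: $- \frac{97 i \sqrt{10}}{8244} \approx - 0.037208 i$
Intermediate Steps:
$p = -12$ ($p = \left(6 + 6\right) \left(-3 + \frac{6}{3}\right) = 12 \left(-3 + 6 \cdot \frac{1}{3}\right) = 12 \left(-3 + 2\right) = 12 \left(-1\right) = -12$)
$\frac{w{\left(2 + 1 p \right)}}{-8244} = \frac{97 \sqrt{2 + 1 \left(-12\right)}}{-8244} = 97 \sqrt{2 - 12} \left(- \frac{1}{8244}\right) = 97 \sqrt{-10} \left(- \frac{1}{8244}\right) = 97 i \sqrt{10} \left(- \frac{1}{8244}\right) = - \frac{97 i \sqrt{10}}{8244}$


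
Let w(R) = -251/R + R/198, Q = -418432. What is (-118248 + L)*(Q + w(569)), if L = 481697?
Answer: -17133389986575529/112662 ≈ -1.5208e+11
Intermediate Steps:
w(R) = -251/R + R/198 (w(R) = -251/R + R*(1/198) = -251/R + R/198)
(-118248 + L)*(Q + w(569)) = (-118248 + 481697)*(-418432 + (-251/569 + (1/198)*569)) = 363449*(-418432 + (-251*1/569 + 569/198)) = 363449*(-418432 + (-251/569 + 569/198)) = 363449*(-418432 + 274063/112662) = 363449*(-47141111921/112662) = -17133389986575529/112662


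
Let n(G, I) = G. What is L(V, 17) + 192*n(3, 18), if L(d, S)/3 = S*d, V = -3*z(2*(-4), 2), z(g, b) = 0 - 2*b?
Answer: 1188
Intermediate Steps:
z(g, b) = -2*b
V = 12 (V = -(-6)*2 = -3*(-4) = 12)
L(d, S) = 3*S*d (L(d, S) = 3*(S*d) = 3*S*d)
L(V, 17) + 192*n(3, 18) = 3*17*12 + 192*3 = 612 + 576 = 1188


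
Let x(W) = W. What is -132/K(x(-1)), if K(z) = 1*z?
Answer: 132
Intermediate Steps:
K(z) = z
-132/K(x(-1)) = -132/(-1) = -132*(-1) = 132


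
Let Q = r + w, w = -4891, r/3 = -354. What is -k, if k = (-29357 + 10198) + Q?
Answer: 25112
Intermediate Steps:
r = -1062 (r = 3*(-354) = -1062)
Q = -5953 (Q = -1062 - 4891 = -5953)
k = -25112 (k = (-29357 + 10198) - 5953 = -19159 - 5953 = -25112)
-k = -1*(-25112) = 25112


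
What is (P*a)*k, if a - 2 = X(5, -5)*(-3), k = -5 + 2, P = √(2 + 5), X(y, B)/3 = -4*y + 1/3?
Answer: -537*√7 ≈ -1420.8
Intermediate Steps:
X(y, B) = 1 - 12*y (X(y, B) = 3*(-4*y + 1/3) = 3*(-4*y + ⅓) = 3*(⅓ - 4*y) = 1 - 12*y)
P = √7 ≈ 2.6458
k = -3
a = 179 (a = 2 + (1 - 12*5)*(-3) = 2 + (1 - 60)*(-3) = 2 - 59*(-3) = 2 + 177 = 179)
(P*a)*k = (√7*179)*(-3) = (179*√7)*(-3) = -537*√7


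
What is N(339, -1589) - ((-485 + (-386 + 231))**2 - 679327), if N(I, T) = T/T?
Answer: 269728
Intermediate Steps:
N(I, T) = 1
N(339, -1589) - ((-485 + (-386 + 231))**2 - 679327) = 1 - ((-485 + (-386 + 231))**2 - 679327) = 1 - ((-485 - 155)**2 - 679327) = 1 - ((-640)**2 - 679327) = 1 - (409600 - 679327) = 1 - 1*(-269727) = 1 + 269727 = 269728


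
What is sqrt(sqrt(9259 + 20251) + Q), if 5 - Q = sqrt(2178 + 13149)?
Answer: sqrt(5 + sqrt(29510) - 3*sqrt(1703)) ≈ 7.2789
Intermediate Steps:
Q = 5 - 3*sqrt(1703) (Q = 5 - sqrt(2178 + 13149) = 5 - sqrt(15327) = 5 - 3*sqrt(1703) ≈ -118.80)
sqrt(sqrt(9259 + 20251) + Q) = sqrt(sqrt(9259 + 20251) + (5 - 3*sqrt(1703))) = sqrt(sqrt(29510) + (5 - 3*sqrt(1703))) = sqrt(5 + sqrt(29510) - 3*sqrt(1703))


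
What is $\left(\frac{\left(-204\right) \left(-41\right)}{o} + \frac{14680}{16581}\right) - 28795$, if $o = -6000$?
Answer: $- \frac{238729164457}{8290500} \approx -28796.0$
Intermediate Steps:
$\left(\frac{\left(-204\right) \left(-41\right)}{o} + \frac{14680}{16581}\right) - 28795 = \left(\frac{\left(-204\right) \left(-41\right)}{-6000} + \frac{14680}{16581}\right) - 28795 = \left(8364 \left(- \frac{1}{6000}\right) + 14680 \cdot \frac{1}{16581}\right) - 28795 = \left(- \frac{697}{500} + \frac{14680}{16581}\right) - 28795 = - \frac{4216957}{8290500} - 28795 = - \frac{238729164457}{8290500}$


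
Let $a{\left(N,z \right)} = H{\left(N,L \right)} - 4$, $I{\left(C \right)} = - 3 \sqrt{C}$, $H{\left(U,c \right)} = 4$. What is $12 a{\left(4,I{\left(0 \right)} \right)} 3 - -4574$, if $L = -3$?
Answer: $4574$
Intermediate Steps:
$a{\left(N,z \right)} = 0$ ($a{\left(N,z \right)} = 4 - 4 = 0$)
$12 a{\left(4,I{\left(0 \right)} \right)} 3 - -4574 = 12 \cdot 0 \cdot 3 - -4574 = 0 \cdot 3 + 4574 = 0 + 4574 = 4574$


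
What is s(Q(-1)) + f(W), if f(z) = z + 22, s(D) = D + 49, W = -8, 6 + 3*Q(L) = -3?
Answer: 60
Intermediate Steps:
Q(L) = -3 (Q(L) = -2 + (⅓)*(-3) = -2 - 1 = -3)
s(D) = 49 + D
f(z) = 22 + z
s(Q(-1)) + f(W) = (49 - 3) + (22 - 8) = 46 + 14 = 60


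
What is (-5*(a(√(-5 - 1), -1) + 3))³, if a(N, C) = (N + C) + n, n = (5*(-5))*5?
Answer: 232331625 - 5672625*I*√6 ≈ 2.3233e+8 - 1.3895e+7*I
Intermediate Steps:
n = -125 (n = -25*5 = -125)
a(N, C) = -125 + C + N (a(N, C) = (N + C) - 125 = (C + N) - 125 = -125 + C + N)
(-5*(a(√(-5 - 1), -1) + 3))³ = (-5*((-125 - 1 + √(-5 - 1)) + 3))³ = (-5*((-125 - 1 + √(-6)) + 3))³ = (-5*((-125 - 1 + I*√6) + 3))³ = (-5*((-126 + I*√6) + 3))³ = (-5*(-123 + I*√6))³ = (615 - 5*I*√6)³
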